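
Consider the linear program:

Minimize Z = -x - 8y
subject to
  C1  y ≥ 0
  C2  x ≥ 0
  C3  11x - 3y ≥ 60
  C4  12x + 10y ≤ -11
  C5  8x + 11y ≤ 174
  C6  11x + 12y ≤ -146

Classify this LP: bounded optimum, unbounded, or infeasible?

infeasible

The boundaries x = 0 and 11x - 3y = 60 meet at (0, -20), but that point violates y ≥ 0. Every candidate vertex is excluded by some other constraint, so the feasible region is empty.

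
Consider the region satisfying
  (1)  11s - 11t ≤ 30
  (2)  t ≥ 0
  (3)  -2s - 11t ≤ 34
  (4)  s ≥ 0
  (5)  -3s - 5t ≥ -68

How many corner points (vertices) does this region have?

4

The feasible vertices (each the meet of two boundaries and inside every other half-plane) are:
  (30/11, 0)
  (449/44, 329/44)
  (0, 0)
  (0, 68/5)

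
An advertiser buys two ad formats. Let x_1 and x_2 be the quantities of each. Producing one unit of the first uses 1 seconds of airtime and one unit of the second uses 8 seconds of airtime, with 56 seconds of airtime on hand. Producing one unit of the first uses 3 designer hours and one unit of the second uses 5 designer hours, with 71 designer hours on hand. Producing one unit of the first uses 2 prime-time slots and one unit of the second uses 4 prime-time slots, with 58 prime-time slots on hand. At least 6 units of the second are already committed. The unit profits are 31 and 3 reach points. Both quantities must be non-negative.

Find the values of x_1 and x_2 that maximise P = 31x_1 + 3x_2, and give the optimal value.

Corner points and P = 31x_1 + 3x_2:
  (0, 7) → P = 21
  (0, 6) → P = 18
  (8, 6) → P = 266

The optimum lies where x_1 + 8x_2 = 56 and x_2 = 6.
Solving simultaneously gives x_1 = 8, x_2 = 6.

x_1 = 8, x_2 = 6, maximum P = 266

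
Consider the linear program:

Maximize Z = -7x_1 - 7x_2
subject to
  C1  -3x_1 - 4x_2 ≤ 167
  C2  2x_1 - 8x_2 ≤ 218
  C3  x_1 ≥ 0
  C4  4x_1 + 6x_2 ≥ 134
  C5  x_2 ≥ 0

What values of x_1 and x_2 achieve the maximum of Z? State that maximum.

Extreme points and Z = -7x_1 - 7x_2:
  (109, 0) → Z = -763
  (0, 67/3) → Z = -469/3
  (67/2, 0) → Z = -469/2
The feasible region is unbounded (it extends along (0, 1), (4, 1)), but Z strictly decreases along every unbounded feasible direction, so there is no improving ray and the maximum is attained at a vertex.

The optimum lies where x_1 = 0 and 4x_1 + 6x_2 = 134.
Solving simultaneously gives x_1 = 0, x_2 = 67/3.

x_1 = 0, x_2 = 67/3, maximum Z = -469/3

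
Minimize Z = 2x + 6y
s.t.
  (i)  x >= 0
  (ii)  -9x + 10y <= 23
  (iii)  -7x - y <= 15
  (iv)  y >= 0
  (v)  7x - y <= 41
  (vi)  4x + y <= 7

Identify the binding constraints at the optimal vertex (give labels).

Extreme points and Z = 2x + 6y:
  (0, 23/10) → Z = 69/5
  (0, 0) → Z = 0
  (47/49, 155/49) → Z = 1024/49
  (7/4, 0) → Z = 7/2

The minimum is at (0, 0). Substituting into each constraint, equality holds for (i) and (iv); the remaining constraints have slack.

(i) and (iv)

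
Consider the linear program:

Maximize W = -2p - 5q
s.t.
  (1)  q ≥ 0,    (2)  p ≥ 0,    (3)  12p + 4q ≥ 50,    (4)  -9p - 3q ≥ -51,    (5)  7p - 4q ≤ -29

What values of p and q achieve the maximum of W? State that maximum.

Vertices and W = -2p - 5q:
  (0, 25/2) → W = -125/2
  (0, 17) → W = -85
  (21/19, 349/38) → W = -1829/38
  (39/19, 206/19) → W = -1108/19

The binding constraints are 12p + 4q = 50 and 7p - 4q = -29.
Solving simultaneously gives p = 21/19, q = 349/38.

p = 21/19, q = 349/38, maximum W = -1829/38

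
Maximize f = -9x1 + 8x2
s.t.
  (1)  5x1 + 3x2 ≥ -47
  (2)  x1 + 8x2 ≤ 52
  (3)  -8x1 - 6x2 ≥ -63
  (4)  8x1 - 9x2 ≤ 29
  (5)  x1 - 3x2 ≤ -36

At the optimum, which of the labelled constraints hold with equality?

Corner points and f = -9x1 + 8x2:
  (-532/37, 307/37) → f = 7244/37
  (-83/6, 133/18) → f = 3305/18
  (-12, 8) → f = 172

The maximum is at (-532/37, 307/37). Substituting into each constraint, equality holds for (1) and (2); the remaining constraints have slack.

(1) and (2)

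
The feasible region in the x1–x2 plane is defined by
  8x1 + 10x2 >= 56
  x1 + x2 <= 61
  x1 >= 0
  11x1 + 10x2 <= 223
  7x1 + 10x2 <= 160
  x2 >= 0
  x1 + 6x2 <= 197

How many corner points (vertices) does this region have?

5

Intersecting each pair of boundary lines and keeping only the points that satisfy every inequality leaves:
  (0, 28/5)
  (7, 0)
  (0, 16)
  (63/4, 199/40)
  (223/11, 0)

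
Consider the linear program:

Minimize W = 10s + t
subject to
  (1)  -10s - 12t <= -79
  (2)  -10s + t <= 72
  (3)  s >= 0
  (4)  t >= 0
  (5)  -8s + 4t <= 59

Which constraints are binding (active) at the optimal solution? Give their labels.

(1) and (3)

Feasible corners and W = 10s + t:
  (0, 79/12) → W = 79/12
  (79/10, 0) → W = 79
  (0, 59/4) → W = 59/4
The feasible region is unbounded (it extends along (1, 2), (1, 0)), but W strictly increases along every unbounded feasible direction, so there is no improving ray and the minimum is attained at a vertex.

The minimum is at (0, 79/12). Substituting into each constraint, equality holds for (1) and (3); the remaining constraints have slack.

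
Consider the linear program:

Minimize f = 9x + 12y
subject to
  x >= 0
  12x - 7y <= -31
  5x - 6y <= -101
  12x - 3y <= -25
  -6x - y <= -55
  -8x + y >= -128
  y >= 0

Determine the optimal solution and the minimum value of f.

x = 14/3, y = 27, minimum f = 366

Extreme points and f = 9x + 12y:
  (0, 55) → f = 660
  (14/3, 27) → f = 366
  (409/12, 434/3) → f = 8171/4
The feasible region is unbounded (it extends along (0, 1), (1, 8)), but f strictly increases along every unbounded feasible direction, so there is no improving ray and the minimum is attained at a vertex.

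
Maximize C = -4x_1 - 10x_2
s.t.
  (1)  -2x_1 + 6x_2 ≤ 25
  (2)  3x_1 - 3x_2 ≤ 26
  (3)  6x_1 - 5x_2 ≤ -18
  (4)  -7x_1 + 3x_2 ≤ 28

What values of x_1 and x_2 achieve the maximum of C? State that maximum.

x_1 = -86/17, x_2 = -42/17, maximum C = 764/17

Corner points and C = -4x_1 - 10x_2:
  (17/26, 57/13) → C = -604/13
  (-31/12, 119/36) → C = -409/18
  (-86/17, -42/17) → C = 764/17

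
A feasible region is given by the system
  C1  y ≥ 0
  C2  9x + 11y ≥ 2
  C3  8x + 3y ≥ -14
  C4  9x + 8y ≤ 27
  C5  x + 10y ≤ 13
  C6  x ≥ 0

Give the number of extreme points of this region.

5

Intersecting each pair of boundary lines and keeping only the points that satisfy every inequality leaves:
  (2/9, 0)
  (3, 0)
  (0, 2/11)
  (83/41, 45/41)
  (0, 13/10)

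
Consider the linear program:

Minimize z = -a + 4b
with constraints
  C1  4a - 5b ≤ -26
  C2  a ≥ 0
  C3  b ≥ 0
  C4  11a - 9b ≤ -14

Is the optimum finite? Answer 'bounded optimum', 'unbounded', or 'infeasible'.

bounded optimum

Feasible corners and z = -a + 4b:
  (0, 26/5) → z = 104/5
  (164/19, 230/19) → z = 756/19
The feasible region has finitely many vertices and no improving ray; the minimum is 104/5 at (0, 26/5).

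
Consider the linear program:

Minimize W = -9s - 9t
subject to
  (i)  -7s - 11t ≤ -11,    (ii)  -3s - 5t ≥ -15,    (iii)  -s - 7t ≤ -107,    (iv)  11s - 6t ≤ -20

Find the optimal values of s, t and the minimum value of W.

s = -215/8, t = 153/8, minimum W = 279/4

At the optimal vertex, -3s - 5t = -15 and -s - 7t = -107.
Solving simultaneously gives s = -215/8, t = 153/8.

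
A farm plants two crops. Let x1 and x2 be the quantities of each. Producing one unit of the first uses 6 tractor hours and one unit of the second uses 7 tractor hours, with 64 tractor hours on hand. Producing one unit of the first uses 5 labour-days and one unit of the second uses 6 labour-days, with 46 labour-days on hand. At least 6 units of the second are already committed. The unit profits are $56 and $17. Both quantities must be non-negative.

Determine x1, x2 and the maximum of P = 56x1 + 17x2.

Feasible corners and P = 56x1 + 17x2:
  (0, 23/3) → P = 391/3
  (0, 6) → P = 102
  (2, 6) → P = 214

x1 = 2, x2 = 6, maximum P = 214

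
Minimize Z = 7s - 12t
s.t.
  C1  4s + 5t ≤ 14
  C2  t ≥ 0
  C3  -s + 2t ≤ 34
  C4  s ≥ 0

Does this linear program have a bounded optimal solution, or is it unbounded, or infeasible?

bounded optimum

Corner points and Z = 7s - 12t:
  (7/2, 0) → Z = 49/2
  (0, 14/5) → Z = -168/5
  (0, 0) → Z = 0
The feasible region has finitely many vertices and no improving ray; the minimum is -168/5 at (0, 14/5).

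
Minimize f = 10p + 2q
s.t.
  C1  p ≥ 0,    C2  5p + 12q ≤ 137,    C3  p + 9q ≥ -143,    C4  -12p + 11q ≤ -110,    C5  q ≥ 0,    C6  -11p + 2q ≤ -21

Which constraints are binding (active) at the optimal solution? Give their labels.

C4 and C5

Extreme points and f = 10p + 2q:
  (2827/199, 1094/199) → f = 30458/199
  (137/5, 0) → f = 274
  (55/6, 0) → f = 275/3

The minimum is at (55/6, 0). Substituting into each constraint, equality holds for C4 and C5; the remaining constraints have slack.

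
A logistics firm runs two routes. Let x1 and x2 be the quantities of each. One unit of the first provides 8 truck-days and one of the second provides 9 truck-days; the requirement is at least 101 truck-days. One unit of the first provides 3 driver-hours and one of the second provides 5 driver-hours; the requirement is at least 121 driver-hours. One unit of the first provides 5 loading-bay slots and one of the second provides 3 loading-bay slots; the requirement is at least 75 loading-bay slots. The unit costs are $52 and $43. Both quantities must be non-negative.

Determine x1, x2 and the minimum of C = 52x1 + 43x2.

Vertices and C = 52x1 + 43x2:
  (0, 25) → C = 1075
  (121/3, 0) → C = 6292/3
  (3/4, 95/4) → C = 4241/4
The feasible region is unbounded (it extends along (0, 1), (1, 0)), but C strictly increases along every unbounded feasible direction, so there is no improving ray and the minimum is attained at a vertex.

x1 = 3/4, x2 = 95/4, minimum C = 4241/4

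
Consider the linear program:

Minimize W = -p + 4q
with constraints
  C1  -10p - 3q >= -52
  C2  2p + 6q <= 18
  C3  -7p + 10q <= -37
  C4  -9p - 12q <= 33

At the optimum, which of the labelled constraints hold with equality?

Vertices and W = -p + 4q:
  (631/121, -6/121) → W = -655/121
  (241/31, -266/31) → W = -1305/31
  (19/29, -94/29) → W = -395/29

The minimum is at (241/31, -266/31). Substituting into each constraint, equality holds for C1 and C4; the remaining constraints have slack.

C1 and C4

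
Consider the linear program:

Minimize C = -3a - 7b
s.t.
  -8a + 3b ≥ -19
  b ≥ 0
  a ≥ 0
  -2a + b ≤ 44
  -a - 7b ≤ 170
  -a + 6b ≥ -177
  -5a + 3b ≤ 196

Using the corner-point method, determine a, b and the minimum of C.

Vertices and C = -3a - 7b:
  (19/8, 0) → C = -57/8
  (215/3, 1663/9) → C = -13576/9
  (0, 0) → C = 0
  (0, 44) → C = -308
  (64, 172) → C = -1396

a = 215/3, b = 1663/9, minimum C = -13576/9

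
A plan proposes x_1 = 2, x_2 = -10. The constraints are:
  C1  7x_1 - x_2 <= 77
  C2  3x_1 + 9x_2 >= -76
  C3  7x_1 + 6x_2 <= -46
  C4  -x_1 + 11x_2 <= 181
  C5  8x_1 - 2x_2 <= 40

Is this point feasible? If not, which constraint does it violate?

not feasible — violates C2

Constraint C2: 3x_1 + 9x_2 = -84, which is not ≥ -76. All other constraints are satisfied.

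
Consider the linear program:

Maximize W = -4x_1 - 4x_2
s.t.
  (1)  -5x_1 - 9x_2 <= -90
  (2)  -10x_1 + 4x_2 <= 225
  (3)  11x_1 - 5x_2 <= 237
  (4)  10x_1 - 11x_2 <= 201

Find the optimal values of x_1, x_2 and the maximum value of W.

Feasible corners and W = -4x_1 - 4x_2:
  (-333/22, 405/22) → W = -144/11
  (2799/145, -21/29) → W = -10776/145
  (1602/71, 159/71) → W = -7044/71
The feasible region is unbounded (it extends along (2, 5), (5, 11)), but W strictly decreases along every unbounded feasible direction, so there is no improving ray and the maximum is attained at a vertex.

At the optimal vertex, -5x_1 - 9x_2 = -90 and -10x_1 + 4x_2 = 225.
Solving simultaneously gives x_1 = -333/22, x_2 = 405/22.

x_1 = -333/22, x_2 = 405/22, maximum W = -144/11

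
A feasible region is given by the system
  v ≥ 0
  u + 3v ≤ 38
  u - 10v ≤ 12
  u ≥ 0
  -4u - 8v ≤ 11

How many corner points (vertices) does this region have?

Of the 10 pairwise boundary intersections, those satisfying every inequality are:
  (12, 0)
  (0, 0)
  (32, 2)
  (0, 38/3)

4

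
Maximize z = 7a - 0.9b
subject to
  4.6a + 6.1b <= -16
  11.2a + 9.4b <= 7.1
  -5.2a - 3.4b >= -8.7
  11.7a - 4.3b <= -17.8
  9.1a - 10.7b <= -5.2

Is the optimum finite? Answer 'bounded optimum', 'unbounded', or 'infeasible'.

Feasible corners and z = 7a - 0.9b:
  (-17738/9115, -10532/9115) → z = -573436/45575
  (-8405/4303, -389/331) → z = -542837/43030
The feasible region has finitely many vertices and no improving ray; the maximum is -573436/45575 at (-17738/9115, -10532/9115).

bounded optimum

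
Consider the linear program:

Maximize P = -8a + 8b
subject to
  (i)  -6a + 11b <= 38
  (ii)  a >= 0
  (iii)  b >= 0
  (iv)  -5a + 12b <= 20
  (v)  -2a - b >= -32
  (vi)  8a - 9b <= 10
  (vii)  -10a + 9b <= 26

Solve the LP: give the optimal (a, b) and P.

Extreme points and P = -8a + 8b:
  (0, 0) → P = 0
  (0, 5/3) → P = 40/3
  (5/4, 0) → P = -10
  (100/17, 70/17) → P = -240/17

a = 0, b = 5/3, maximum P = 40/3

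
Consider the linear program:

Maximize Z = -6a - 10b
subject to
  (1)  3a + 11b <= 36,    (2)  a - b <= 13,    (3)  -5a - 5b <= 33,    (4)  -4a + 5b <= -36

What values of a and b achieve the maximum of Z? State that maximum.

Extreme points and Z = -6a - 10b:
  (179/14, -3/14) → Z = -522/7
  (576/59, 36/59) → Z = -3816/59
  (16/5, -49/5) → Z = 394/5
  (1/3, -104/15) → Z = 202/3

a = 16/5, b = -49/5, maximum Z = 394/5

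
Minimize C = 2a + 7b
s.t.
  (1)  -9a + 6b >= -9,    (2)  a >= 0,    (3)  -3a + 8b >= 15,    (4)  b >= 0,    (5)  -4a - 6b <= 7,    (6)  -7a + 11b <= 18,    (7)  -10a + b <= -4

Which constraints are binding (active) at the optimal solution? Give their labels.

Vertices and C = 2a + 7b:
  (3, 3) → C = 27
  (69/19, 75/19) → C = 663/19
  (21/23, 51/23) → C = 399/23

The minimum is at (21/23, 51/23). Substituting into each constraint, equality holds for (3) and (6); the remaining constraints have slack.

(3) and (6)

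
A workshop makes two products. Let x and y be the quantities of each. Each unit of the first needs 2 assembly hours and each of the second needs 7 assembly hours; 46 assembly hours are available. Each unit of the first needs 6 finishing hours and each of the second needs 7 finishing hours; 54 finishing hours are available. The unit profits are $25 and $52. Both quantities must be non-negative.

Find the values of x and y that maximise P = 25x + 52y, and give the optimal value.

Corner points and P = 25x + 52y:
  (0, 0) → P = 0
  (0, 46/7) → P = 2392/7
  (9, 0) → P = 225
  (2, 6) → P = 362

The binding constraints are 2x + 7y = 46 and 6x + 7y = 54.
Solving simultaneously gives x = 2, y = 6.

x = 2, y = 6, maximum P = 362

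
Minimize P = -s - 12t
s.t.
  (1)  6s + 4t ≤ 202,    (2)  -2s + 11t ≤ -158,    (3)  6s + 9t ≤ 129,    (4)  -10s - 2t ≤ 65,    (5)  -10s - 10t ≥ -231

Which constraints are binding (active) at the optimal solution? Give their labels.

(2) and (5)

Vertices and P = -s - 12t:
  (274/5, -317/10) → P = 1628/5
  (-7/2, -15) → P = 367/2
  (317/10, -43/5) → P = 143/2
The feasible region is unbounded (it extends along (2, -3), (1, -5)), but P strictly increases along every unbounded feasible direction, so there is no improving ray and the minimum is attained at a vertex.

The minimum is at (317/10, -43/5). Substituting into each constraint, equality holds for (2) and (5); the remaining constraints have slack.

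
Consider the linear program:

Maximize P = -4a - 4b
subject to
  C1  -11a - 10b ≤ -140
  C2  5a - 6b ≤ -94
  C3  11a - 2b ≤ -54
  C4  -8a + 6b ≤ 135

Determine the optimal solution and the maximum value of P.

Extreme points and P = -4a - 4b:
  (-65/33, 97/6) → P = -1874/33
  (-255/73, 2605/146) → P = -4190/73
  (-27/25, 1053/50) → P = -1998/25

The binding constraints are -11a - 10b = -140 and 11a - 2b = -54.
Solving simultaneously gives a = -65/33, b = 97/6.

a = -65/33, b = 97/6, maximum P = -1874/33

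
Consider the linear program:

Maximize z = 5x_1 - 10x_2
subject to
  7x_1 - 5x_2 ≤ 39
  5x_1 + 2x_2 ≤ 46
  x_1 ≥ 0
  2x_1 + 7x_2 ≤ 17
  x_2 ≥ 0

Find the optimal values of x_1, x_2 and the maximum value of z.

Feasible corners and z = 5x_1 - 10x_2:
  (358/59, 41/59) → z = 1380/59
  (39/7, 0) → z = 195/7
  (0, 17/7) → z = -170/7
  (0, 0) → z = 0

x_1 = 39/7, x_2 = 0, maximum z = 195/7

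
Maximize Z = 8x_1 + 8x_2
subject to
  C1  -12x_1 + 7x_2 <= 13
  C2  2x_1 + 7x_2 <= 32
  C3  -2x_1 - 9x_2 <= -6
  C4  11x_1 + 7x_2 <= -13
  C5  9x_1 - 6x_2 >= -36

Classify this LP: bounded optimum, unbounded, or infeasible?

The boundaries -12x_1 + 7x_2 = 13 and 2x_1 + 7x_2 = 32 meet at (19/14, 205/49), but that point violates 11x_1 + 7x_2 ≤ -13. Every candidate vertex is excluded by some other constraint, so the feasible region is empty.

infeasible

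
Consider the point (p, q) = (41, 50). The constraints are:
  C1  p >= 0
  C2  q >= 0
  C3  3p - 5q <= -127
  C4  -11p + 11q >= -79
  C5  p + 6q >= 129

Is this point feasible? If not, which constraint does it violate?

feasible

C1: 41 ≥ 0 ✓
C2: 50 ≥ 0 ✓
C3: -127 ≤ -127 ✓
C4: 99 ≥ -79 ✓
C5: 341 ≥ 129 ✓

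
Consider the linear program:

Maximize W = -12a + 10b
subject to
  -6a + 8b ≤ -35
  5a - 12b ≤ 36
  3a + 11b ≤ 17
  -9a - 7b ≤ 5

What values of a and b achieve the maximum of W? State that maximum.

Feasible corners and W = -12a + 10b:
  (33/8, -41/32) → W = -997/16
  (521/90, -1/30) → W = -349/5
  (600/91, -23/91) → W = -7430/91

The optimum lies where -6a + 8b = -35 and 5a - 12b = 36.
Solving simultaneously gives a = 33/8, b = -41/32.

a = 33/8, b = -41/32, maximum W = -997/16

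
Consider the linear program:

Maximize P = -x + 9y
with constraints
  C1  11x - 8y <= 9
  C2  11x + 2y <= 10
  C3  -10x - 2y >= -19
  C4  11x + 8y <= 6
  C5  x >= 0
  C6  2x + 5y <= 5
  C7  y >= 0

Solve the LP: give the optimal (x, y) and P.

x = 0, y = 3/4, maximum P = 27/4

Vertices and P = -x + 9y:
  (0, 3/4) → P = 27/4
  (6/11, 0) → P = -6/11
  (0, 0) → P = 0

The binding constraints are 11x + 8y = 6 and x = 0.
Solving simultaneously gives x = 0, y = 3/4.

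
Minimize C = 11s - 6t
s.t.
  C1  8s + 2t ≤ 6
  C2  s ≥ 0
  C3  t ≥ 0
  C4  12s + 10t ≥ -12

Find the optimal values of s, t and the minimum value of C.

s = 0, t = 3, minimum C = -18

Extreme points and C = 11s - 6t:
  (0, 3) → C = -18
  (3/4, 0) → C = 33/4
  (0, 0) → C = 0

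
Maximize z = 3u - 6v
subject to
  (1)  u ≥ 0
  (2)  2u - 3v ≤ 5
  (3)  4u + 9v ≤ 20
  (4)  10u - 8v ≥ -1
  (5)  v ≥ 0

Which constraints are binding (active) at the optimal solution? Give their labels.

(2) and (5)

Feasible corners and z = 3u - 6v:
  (0, 1/8) → z = -3/4
  (0, 0) → z = 0
  (7/2, 2/3) → z = 13/2
  (5/2, 0) → z = 15/2
  (151/122, 102/61) → z = -771/122

The maximum is at (5/2, 0). Substituting into each constraint, equality holds for (2) and (5); the remaining constraints have slack.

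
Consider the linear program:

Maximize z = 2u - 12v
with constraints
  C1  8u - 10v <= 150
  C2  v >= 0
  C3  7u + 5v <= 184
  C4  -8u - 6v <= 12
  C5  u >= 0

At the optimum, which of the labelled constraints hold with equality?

Corner points and z = 2u - 12v:
  (75/4, 0) → z = 75/2
  (259/11, 211/55) → z = 58/55
  (0, 0) → z = 0
  (0, 184/5) → z = -2208/5

The maximum is at (75/4, 0). Substituting into each constraint, equality holds for C1 and C2; the remaining constraints have slack.

C1 and C2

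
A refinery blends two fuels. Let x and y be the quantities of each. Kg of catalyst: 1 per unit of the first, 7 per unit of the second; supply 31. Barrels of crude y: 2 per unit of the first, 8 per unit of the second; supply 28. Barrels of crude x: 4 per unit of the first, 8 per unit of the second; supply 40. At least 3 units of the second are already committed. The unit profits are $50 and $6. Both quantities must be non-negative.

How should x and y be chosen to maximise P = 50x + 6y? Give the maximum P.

Vertices and P = 50x + 6y:
  (0, 7/2) → P = 21
  (0, 3) → P = 18
  (2, 3) → P = 118

At the optimal vertex, 2x + 8y = 28 and y = 3.
Solving simultaneously gives x = 2, y = 3.

x = 2, y = 3, maximum P = 118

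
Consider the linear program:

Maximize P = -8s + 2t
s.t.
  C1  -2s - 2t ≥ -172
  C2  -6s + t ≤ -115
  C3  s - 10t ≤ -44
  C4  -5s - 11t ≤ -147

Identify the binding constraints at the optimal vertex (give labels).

C1 and C2

Extreme points and P = -8s + 2t:
  (201/7, 401/7) → P = -806/7
  (816/11, 130/11) → P = -6268/11
  (1194/59, 379/59) → P = -8794/59

The maximum is at (201/7, 401/7). Substituting into each constraint, equality holds for C1 and C2; the remaining constraints have slack.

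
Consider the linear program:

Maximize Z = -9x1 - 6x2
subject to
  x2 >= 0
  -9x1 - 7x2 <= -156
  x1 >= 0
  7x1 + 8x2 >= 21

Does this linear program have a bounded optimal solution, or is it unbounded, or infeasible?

Extreme points and Z = -9x1 - 6x2:
  (52/3, 0) → Z = -156
  (0, 156/7) → Z = -936/7
The feasible region has finitely many vertices and no improving ray; the maximum is -936/7 at (0, 156/7).

bounded optimum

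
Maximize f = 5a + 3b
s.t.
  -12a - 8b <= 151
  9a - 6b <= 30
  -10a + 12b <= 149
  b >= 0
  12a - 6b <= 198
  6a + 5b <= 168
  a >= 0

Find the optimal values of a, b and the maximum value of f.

a = 386/27, b = 148/9, maximum f = 3262/27

Corner points and f = 5a + 3b:
  (10/3, 0) → f = 50/3
  (386/27, 148/9) → f = 3262/27
  (1271/122, 1287/61) → f = 14077/122
  (0, 149/12) → f = 149/4
  (0, 0) → f = 0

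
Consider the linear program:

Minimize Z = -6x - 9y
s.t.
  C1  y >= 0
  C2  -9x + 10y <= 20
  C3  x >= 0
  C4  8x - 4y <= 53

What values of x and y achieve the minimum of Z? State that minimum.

x = 305/22, y = 637/44, minimum Z = -9393/44

Feasible corners and Z = -6x - 9y:
  (0, 0) → Z = 0
  (53/8, 0) → Z = -159/4
  (0, 2) → Z = -18
  (305/22, 637/44) → Z = -9393/44

At the optimal vertex, -9x + 10y = 20 and 8x - 4y = 53.
Solving simultaneously gives x = 305/22, y = 637/44.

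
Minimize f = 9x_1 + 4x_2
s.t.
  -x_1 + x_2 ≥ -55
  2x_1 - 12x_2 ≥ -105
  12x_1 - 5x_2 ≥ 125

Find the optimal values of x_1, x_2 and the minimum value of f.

Extreme points and f = 9x_1 + 4x_2:
  (153/2, 43/2) → f = 1549/2
  (-150/7, -535/7) → f = -3490/7
  (2025/134, 755/67) → f = 24265/134

x_1 = -150/7, x_2 = -535/7, minimum f = -3490/7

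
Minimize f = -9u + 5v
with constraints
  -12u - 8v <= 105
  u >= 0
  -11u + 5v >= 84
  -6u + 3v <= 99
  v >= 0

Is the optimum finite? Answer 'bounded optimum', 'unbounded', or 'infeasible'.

Corner points and f = -9u + 5v:
  (0, 84/5) → f = 84
  (0, 33) → f = 165
  (81, 195) → f = 246
The feasible region has finitely many vertices and no improving ray; the minimum is 84 at (0, 84/5).

bounded optimum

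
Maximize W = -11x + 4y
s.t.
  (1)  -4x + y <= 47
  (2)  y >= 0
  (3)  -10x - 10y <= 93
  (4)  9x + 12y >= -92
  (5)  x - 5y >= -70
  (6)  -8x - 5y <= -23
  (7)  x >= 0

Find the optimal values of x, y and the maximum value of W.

x = 0, y = 14, maximum W = 56

Vertices and W = -11x + 4y:
  (23/8, 0) → W = -253/8
  (0, 14) → W = 56
  (0, 23/5) → W = 92/5
The feasible region is unbounded (it extends along (5, 1), (1, 0)), but W strictly decreases along every unbounded feasible direction, so there is no improving ray and the maximum is attained at a vertex.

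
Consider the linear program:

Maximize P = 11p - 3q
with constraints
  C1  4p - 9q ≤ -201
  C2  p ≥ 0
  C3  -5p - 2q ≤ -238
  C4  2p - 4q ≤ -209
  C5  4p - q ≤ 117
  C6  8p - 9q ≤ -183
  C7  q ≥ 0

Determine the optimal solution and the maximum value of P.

Feasible corners and P = 11p - 3q:
  (0, 119) → P = -357
  (89/4, 507/8) → P = 437/8
  (677/14, 535/7) → P = 4237/14
The feasible region is unbounded (it extends along (0, 1), (1, 4)), but P strictly decreases along every unbounded feasible direction, so there is no improving ray and the maximum is attained at a vertex.

At the optimal vertex, 2p - 4q = -209 and 4p - q = 117.
Solving simultaneously gives p = 677/14, q = 535/7.

p = 677/14, q = 535/7, maximum P = 4237/14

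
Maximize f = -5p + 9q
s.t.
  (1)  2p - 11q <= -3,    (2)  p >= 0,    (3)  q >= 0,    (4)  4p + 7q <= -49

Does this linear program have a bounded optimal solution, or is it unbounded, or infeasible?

The boundaries 2p - 11q = -3 and p = 0 meet at (0, 3/11), but that point violates 4p + 7q ≤ -49. Every candidate vertex is excluded by some other constraint, so the feasible region is empty.

infeasible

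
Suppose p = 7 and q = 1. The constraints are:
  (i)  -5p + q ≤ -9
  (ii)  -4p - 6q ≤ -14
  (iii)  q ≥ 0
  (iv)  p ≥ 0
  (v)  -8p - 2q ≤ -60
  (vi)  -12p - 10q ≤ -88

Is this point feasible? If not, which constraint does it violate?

Constraint (v): -8p - 2q = -58, which is not ≤ -60. All other constraints are satisfied.

not feasible — violates (v)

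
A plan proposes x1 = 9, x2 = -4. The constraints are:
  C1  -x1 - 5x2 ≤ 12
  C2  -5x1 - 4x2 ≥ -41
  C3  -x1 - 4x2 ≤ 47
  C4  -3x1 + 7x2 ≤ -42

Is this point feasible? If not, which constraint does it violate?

C1: 11 ≤ 12 ✓
C2: -29 ≥ -41 ✓
C3: 7 ≤ 47 ✓
C4: -55 ≤ -42 ✓

feasible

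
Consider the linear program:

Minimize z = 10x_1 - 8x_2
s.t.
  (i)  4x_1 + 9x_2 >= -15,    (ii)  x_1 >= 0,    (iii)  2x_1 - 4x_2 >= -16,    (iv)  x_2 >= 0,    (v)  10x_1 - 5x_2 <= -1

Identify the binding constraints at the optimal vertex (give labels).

(ii) and (iii)

Feasible corners and z = 10x_1 - 8x_2:
  (0, 4) → z = -32
  (0, 1/5) → z = -8/5
  (38/15, 79/15) → z = -84/5

The minimum is at (0, 4). Substituting into each constraint, equality holds for (ii) and (iii); the remaining constraints have slack.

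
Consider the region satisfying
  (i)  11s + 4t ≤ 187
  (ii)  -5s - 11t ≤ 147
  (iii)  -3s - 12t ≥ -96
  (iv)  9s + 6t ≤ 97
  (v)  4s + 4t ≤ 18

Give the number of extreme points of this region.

5

Of the 10 pairwise boundary intersections, those satisfying every inequality are:
  (2645/101, -2552/101)
  (367/15, -308/15)
  (-940/9, 307/9)
  (-14/3, 55/6)
  (70/3, -113/6)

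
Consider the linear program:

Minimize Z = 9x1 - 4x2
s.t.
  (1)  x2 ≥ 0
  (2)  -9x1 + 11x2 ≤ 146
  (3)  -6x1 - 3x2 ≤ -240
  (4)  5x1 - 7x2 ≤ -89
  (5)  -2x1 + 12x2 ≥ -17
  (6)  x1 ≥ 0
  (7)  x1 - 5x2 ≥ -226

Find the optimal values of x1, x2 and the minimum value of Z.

Extreme points and Z = 9x1 - 4x2:
  (734/31, 1012/31) → Z = 2558/31
  (878/17, 944/17) → Z = 4126/17
  (471/19, 578/19) → Z = 1927/19
  (379/6, 347/6) → Z = 2023/6

x1 = 734/31, x2 = 1012/31, minimum Z = 2558/31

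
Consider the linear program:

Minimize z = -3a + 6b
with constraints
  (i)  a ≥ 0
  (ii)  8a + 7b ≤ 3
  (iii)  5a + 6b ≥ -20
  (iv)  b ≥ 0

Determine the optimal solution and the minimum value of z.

a = 3/8, b = 0, minimum z = -9/8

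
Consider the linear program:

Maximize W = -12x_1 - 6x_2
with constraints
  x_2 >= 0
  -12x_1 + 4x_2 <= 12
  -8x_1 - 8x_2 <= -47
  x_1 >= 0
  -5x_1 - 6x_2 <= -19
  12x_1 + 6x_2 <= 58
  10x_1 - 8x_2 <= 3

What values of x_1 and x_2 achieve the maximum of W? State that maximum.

At the optimal vertex, -12x_1 + 4x_2 = 12 and -8x_1 - 8x_2 = -47.
Solving simultaneously gives x_1 = 23/32, x_2 = 165/32.

x_1 = 23/32, x_2 = 165/32, maximum W = -633/16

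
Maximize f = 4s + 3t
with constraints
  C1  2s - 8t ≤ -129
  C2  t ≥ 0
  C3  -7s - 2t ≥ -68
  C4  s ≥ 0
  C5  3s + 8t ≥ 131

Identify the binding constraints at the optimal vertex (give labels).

Extreme points and f = 4s + 3t:
  (143/30, 1039/60) → f = 4261/60
  (2/5, 649/40) → f = 2011/40
  (0, 34) → f = 102
  (0, 131/8) → f = 393/8

The maximum is at (0, 34). Substituting into each constraint, equality holds for C3 and C4; the remaining constraints have slack.

C3 and C4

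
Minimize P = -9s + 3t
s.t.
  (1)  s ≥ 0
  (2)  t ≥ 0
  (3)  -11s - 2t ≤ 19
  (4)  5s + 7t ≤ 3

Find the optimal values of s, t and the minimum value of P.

s = 3/5, t = 0, minimum P = -27/5

Feasible corners and P = -9s + 3t:
  (0, 0) → P = 0
  (0, 3/7) → P = 9/7
  (3/5, 0) → P = -27/5

The binding constraints are t = 0 and 5s + 7t = 3.
Solving simultaneously gives s = 3/5, t = 0.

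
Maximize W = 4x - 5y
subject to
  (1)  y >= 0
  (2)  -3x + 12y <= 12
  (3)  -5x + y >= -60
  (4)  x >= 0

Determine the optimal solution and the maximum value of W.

x = 12, y = 0, maximum W = 48

Corner points and W = 4x - 5y:
  (12, 0) → W = 48
  (0, 0) → W = 0
  (244/19, 80/19) → W = 576/19
  (0, 1) → W = -5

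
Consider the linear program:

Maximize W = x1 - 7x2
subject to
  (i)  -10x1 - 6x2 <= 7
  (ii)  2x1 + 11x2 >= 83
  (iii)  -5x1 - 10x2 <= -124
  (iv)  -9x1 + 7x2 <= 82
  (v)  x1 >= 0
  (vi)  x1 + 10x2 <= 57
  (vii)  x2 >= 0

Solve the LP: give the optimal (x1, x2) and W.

Extreme points and W = x1 - 7x2:
  (203/9, 31/9) → W = -14/9
  (83/2, 0) → W = 83/2
  (57, 0) → W = 57

The optimum lies where x1 + 10x2 = 57 and x2 = 0.
Solving simultaneously gives x1 = 57, x2 = 0.

x1 = 57, x2 = 0, maximum W = 57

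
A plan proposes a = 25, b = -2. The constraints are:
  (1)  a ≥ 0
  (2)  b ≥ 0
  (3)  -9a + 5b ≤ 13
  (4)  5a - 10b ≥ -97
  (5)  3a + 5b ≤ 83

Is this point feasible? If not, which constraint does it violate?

Constraint (2): b = -2, which is not ≥ 0. All other constraints are satisfied.

not feasible — violates (2)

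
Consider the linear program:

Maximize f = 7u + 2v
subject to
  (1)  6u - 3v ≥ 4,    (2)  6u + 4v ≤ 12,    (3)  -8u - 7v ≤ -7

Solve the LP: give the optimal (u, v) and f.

Feasible corners and f = 7u + 2v:
  (26/21, 8/7) → f = 230/21
  (49/66, 5/33) → f = 11/2
  (28/5, -27/5) → f = 142/5

The optimum lies where 6u + 4v = 12 and -8u - 7v = -7.
Solving simultaneously gives u = 28/5, v = -27/5.

u = 28/5, v = -27/5, maximum f = 142/5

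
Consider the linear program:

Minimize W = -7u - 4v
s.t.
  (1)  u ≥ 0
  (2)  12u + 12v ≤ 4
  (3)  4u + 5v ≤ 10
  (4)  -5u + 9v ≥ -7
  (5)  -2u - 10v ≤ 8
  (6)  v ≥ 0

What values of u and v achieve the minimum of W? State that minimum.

u = 1/3, v = 0, minimum W = -7/3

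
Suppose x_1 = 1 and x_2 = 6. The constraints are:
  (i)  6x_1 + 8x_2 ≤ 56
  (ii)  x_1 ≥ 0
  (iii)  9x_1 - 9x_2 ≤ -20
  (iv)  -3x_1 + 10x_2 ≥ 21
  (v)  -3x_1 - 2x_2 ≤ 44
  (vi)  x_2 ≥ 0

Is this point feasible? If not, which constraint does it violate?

(i): 54 ≤ 56 ✓
(ii): 1 ≥ 0 ✓
(iii): -45 ≤ -20 ✓
(iv): 57 ≥ 21 ✓
(v): -15 ≤ 44 ✓
(vi): 6 ≥ 0 ✓

feasible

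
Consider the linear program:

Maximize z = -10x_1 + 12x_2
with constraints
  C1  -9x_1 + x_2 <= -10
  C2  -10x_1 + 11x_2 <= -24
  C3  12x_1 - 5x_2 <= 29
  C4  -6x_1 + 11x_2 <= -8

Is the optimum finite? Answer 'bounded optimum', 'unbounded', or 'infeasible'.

Extreme points and z = -10x_1 + 12x_2:
  (86/89, -116/89) → z = -2252/89
  (7/11, -47/11) → z = -634/11
  (199/82, 1/41) → z = -983/41
The feasible region has finitely many vertices and no improving ray; the maximum is -983/41 at (199/82, 1/41).

bounded optimum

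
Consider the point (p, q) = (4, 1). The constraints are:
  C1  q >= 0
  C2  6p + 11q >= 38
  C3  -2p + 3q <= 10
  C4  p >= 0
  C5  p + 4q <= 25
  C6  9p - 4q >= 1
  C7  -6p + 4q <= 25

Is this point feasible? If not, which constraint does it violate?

Constraint C2: 6p + 11q = 35, which is not ≥ 38. All other constraints are satisfied.

not feasible — violates C2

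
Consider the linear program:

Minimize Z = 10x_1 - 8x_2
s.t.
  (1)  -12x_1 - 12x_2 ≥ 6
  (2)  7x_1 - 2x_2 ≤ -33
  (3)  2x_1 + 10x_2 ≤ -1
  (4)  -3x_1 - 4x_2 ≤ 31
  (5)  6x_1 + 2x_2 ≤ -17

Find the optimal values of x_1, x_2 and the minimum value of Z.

Vertices and Z = 10x_1 - 8x_2:
  (-166/37, 59/74) → Z = -1896/37
  (-97/17, -59/17) → Z = -498/17
  (-153/11, 59/22) → Z = -1766/11

x_1 = -153/11, x_2 = 59/22, minimum Z = -1766/11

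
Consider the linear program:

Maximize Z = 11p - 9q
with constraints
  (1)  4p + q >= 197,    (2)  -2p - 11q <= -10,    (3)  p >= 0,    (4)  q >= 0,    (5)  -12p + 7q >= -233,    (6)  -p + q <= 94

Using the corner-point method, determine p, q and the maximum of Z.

p = 403/10, q = 179/5, maximum Z = 1211/10

Corner points and Z = 11p - 9q:
  (403/10, 179/5) → Z = 1211/10
  (103/5, 573/5) → Z = -4024/5
  (891/5, 1361/5) → Z = -2448/5

At the optimal vertex, 4p + q = 197 and -12p + 7q = -233.
Solving simultaneously gives p = 403/10, q = 179/5.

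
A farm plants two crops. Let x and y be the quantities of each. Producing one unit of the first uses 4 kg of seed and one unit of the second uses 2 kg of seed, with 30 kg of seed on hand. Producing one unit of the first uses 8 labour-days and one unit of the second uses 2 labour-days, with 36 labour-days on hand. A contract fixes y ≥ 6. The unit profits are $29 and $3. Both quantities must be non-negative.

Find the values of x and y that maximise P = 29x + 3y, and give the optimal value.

x = 3, y = 6, maximum P = 105

Feasible corners and P = 29x + 3y:
  (0, 15) → P = 45
  (0, 6) → P = 18
  (3/2, 12) → P = 159/2
  (3, 6) → P = 105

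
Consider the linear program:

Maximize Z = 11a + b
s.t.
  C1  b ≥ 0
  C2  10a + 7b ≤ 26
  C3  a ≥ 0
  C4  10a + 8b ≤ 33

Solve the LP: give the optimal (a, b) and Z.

Corner points and Z = 11a + b:
  (13/5, 0) → Z = 143/5
  (0, 0) → Z = 0
  (0, 26/7) → Z = 26/7

The optimum lies where b = 0 and 10a + 7b = 26.
Solving simultaneously gives a = 13/5, b = 0.

a = 13/5, b = 0, maximum Z = 143/5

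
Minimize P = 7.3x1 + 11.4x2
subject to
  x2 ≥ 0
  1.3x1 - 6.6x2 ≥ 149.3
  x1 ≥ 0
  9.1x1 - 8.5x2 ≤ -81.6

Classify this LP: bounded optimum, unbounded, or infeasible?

infeasible

The boundaries x2 = 0 and 1.3x1 - 6.6x2 = 149.3 meet at (1493/13, 0), but that point violates 9.1x1 - 8.5x2 ≤ -81.6. Every candidate vertex is excluded by some other constraint, so the feasible region is empty.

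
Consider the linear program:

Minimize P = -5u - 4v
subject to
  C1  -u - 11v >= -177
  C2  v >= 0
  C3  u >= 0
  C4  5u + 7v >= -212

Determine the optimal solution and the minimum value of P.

u = 177, v = 0, minimum P = -885

Vertices and P = -5u - 4v:
  (177, 0) → P = -885
  (0, 177/11) → P = -708/11
  (0, 0) → P = 0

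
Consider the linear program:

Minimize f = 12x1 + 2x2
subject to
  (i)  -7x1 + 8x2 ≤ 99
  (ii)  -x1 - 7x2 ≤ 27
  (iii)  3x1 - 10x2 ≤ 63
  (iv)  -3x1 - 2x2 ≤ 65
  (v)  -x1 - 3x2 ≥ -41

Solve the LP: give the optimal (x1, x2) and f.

x1 = -303/19, x2 = -30/19, minimum f = -3696/19

Vertices and f = 12x1 + 2x2:
  (-303/19, -30/19) → f = -3696/19
  (31/29, 386/29) → f = 1144/29
  (171/31, -144/31) → f = 1764/31
  (599/19, 60/19) → f = 7308/19

At the optimal vertex, -7x1 + 8x2 = 99 and -x1 - 7x2 = 27.
Solving simultaneously gives x1 = -303/19, x2 = -30/19.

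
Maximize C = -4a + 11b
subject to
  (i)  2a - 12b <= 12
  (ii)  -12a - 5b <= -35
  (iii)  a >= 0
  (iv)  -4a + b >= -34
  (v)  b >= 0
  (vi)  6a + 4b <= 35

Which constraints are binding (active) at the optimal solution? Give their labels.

(iii) and (vi)

Feasible corners and C = -4a + 11b:
  (0, 7) → C = 77
  (35/12, 0) → C = -35/3
  (0, 35/4) → C = 385/4
  (35/6, 0) → C = -70/3

The maximum is at (0, 35/4). Substituting into each constraint, equality holds for (iii) and (vi); the remaining constraints have slack.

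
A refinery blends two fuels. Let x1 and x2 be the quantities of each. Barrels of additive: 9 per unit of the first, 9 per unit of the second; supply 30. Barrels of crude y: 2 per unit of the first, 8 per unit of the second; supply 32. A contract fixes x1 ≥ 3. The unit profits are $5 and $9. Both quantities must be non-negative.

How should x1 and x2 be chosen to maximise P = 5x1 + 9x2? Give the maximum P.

x1 = 3, x2 = 1/3, maximum P = 18

Corner points and P = 5x1 + 9x2:
  (10/3, 0) → P = 50/3
  (3, 0) → P = 15
  (3, 1/3) → P = 18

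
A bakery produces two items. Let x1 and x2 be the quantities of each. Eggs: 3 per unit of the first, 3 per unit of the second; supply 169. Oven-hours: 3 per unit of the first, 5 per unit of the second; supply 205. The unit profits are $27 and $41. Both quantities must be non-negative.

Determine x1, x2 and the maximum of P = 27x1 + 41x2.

x1 = 115/3, x2 = 18, maximum P = 1773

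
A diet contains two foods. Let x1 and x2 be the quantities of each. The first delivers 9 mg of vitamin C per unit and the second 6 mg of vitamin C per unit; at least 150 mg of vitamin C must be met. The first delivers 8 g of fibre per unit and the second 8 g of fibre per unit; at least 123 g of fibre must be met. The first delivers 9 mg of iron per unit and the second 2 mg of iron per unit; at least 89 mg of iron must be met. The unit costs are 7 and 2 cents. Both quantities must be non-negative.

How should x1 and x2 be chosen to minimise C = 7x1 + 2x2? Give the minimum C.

x1 = 13/2, x2 = 61/4, minimum C = 76

Corner points and C = 7x1 + 2x2:
  (0, 89/2) → C = 89
  (50/3, 0) → C = 350/3
  (13/2, 61/4) → C = 76
The feasible region is unbounded (it extends along (0, 1), (1, 0)), but C strictly increases along every unbounded feasible direction, so there is no improving ray and the minimum is attained at a vertex.

The optimum lies where 9x1 + 6x2 = 150 and 9x1 + 2x2 = 89.
Solving simultaneously gives x1 = 13/2, x2 = 61/4.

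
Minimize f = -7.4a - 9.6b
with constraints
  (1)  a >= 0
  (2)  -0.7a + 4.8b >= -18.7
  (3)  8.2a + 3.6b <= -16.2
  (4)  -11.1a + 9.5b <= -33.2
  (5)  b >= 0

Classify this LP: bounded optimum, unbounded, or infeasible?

infeasible

The boundaries -0.7a + 4.8b = -18.7 and b = 0 meet at (187/7, 0), but that point violates 8.2a + 3.6b ≤ -16.2. Every candidate vertex is excluded by some other constraint, so the feasible region is empty.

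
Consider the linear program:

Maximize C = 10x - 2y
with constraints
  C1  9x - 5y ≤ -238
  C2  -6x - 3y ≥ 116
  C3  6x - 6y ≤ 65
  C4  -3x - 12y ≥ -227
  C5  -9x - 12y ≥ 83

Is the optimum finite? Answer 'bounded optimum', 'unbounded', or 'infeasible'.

bounded optimum

Feasible corners and C = 10x - 2y:
  (-1294/57, 128/19) → C = -13708/57
  (-1753/24, -671/8) → C = -1688/3
  (-127/5, 182/15) → C = -4174/15
  (-155/3, 191/6) → C = -1741/3
The feasible region has finitely many vertices and no improving ray; the maximum is -13708/57 at (-1294/57, 128/19).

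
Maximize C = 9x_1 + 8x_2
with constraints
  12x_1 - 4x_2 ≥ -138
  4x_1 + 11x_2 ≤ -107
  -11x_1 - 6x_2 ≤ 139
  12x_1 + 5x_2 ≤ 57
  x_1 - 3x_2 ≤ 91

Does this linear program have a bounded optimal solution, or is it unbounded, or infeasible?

Corner points and C = 9x_1 + 8x_2:
  (-887/97, -621/97) → C = -12951/97
  (83/8, -27/2) → C = -117/8
  (43/13, -380/13) → C = -2653/13
  (626/41, -1035/41) → C = -2646/41
The feasible region has finitely many vertices and no improving ray; the maximum is -117/8 at (83/8, -27/2).

bounded optimum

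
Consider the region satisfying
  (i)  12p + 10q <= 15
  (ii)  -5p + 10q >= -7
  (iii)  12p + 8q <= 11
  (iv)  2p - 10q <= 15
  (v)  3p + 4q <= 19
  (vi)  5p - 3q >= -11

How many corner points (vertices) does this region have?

5

Of the 15 pairwise boundary intersections, those satisfying every inequality are:
  (-5/12, 2)
  (-65/86, 207/86)
  (83/80, -29/160)
  (-8/3, -61/30)
  (-155/44, -97/44)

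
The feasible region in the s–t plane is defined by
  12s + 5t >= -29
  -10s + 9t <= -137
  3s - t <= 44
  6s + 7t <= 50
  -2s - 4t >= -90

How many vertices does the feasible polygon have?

4

Of the 10 pairwise boundary intersections, those satisfying every inequality are:
  (212/79, -967/79)
  (191/27, -205/9)
  (1409/124, -161/62)
  (358/27, -38/9)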